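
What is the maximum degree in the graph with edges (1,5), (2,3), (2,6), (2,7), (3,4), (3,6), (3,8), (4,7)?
4 (attained at vertex 3)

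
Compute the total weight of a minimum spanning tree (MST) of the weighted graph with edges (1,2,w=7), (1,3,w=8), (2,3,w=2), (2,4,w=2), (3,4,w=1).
10 (MST edges: (1,2,w=7), (2,3,w=2), (3,4,w=1); sum of weights 7 + 2 + 1 = 10)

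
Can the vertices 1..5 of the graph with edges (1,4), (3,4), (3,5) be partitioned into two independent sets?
Yes. Partition: {1, 2, 3}, {4, 5}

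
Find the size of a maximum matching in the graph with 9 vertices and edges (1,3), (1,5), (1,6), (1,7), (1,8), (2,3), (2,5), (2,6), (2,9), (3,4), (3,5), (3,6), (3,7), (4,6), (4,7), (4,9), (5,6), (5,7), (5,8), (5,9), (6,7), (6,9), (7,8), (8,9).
4 (matching: (2,9), (3,4), (5,8), (6,7); upper bound floor(n/2) = floor(9/2) = 4)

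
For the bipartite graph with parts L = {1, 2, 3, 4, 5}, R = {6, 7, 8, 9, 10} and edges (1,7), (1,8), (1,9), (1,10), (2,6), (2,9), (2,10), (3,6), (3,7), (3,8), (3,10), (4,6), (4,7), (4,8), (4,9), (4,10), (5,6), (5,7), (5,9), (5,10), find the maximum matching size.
5 (matching: (1,10), (2,9), (3,8), (4,7), (5,6); upper bound min(|L|,|R|) = min(5,5) = 5)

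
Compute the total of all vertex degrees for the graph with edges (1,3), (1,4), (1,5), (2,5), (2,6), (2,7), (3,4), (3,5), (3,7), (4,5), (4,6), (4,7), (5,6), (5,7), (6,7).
30 (handshake: sum of degrees = 2|E| = 2 x 15 = 30)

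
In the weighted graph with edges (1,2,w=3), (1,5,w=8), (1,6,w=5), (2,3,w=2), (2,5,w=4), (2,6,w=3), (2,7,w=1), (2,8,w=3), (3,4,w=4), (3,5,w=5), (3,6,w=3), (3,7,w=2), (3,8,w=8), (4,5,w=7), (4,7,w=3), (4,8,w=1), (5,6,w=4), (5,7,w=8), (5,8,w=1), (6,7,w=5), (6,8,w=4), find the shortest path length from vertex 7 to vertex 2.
1 (path: 7 -> 2; weights 1 = 1)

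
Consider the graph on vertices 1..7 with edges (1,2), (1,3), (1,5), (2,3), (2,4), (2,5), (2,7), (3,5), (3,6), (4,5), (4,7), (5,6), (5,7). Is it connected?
Yes (BFS from 1 visits [1, 2, 3, 5, 4, 7, 6] — all 7 vertices reached)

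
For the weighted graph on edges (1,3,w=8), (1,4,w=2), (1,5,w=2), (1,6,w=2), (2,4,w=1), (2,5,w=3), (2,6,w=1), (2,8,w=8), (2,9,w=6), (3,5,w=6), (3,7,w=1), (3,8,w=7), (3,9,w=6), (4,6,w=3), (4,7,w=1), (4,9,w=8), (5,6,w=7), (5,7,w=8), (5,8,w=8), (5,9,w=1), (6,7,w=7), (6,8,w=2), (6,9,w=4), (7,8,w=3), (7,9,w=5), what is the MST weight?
11 (MST edges: (1,4,w=2), (1,5,w=2), (2,4,w=1), (2,6,w=1), (3,7,w=1), (4,7,w=1), (5,9,w=1), (6,8,w=2); sum of weights 2 + 2 + 1 + 1 + 1 + 1 + 1 + 2 = 11)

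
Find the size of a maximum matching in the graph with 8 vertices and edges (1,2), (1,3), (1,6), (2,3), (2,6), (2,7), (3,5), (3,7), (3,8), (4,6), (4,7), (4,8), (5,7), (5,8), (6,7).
4 (matching: (1,2), (3,5), (4,8), (6,7); upper bound floor(n/2) = floor(8/2) = 4)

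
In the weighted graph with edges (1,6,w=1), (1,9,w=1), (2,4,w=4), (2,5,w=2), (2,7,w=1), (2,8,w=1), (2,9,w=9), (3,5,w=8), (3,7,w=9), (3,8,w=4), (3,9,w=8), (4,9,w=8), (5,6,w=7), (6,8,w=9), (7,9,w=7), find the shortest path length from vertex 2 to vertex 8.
1 (path: 2 -> 8; weights 1 = 1)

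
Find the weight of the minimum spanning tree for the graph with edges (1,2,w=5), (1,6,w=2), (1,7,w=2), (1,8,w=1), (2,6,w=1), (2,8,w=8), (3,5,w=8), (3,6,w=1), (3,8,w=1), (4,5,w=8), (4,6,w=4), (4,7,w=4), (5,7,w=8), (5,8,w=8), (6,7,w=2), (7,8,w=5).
18 (MST edges: (1,7,w=2), (1,8,w=1), (2,6,w=1), (3,5,w=8), (3,6,w=1), (3,8,w=1), (4,6,w=4); sum of weights 2 + 1 + 1 + 8 + 1 + 1 + 4 = 18)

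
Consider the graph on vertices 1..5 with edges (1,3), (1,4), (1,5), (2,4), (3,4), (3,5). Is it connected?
Yes (BFS from 1 visits [1, 3, 4, 5, 2] — all 5 vertices reached)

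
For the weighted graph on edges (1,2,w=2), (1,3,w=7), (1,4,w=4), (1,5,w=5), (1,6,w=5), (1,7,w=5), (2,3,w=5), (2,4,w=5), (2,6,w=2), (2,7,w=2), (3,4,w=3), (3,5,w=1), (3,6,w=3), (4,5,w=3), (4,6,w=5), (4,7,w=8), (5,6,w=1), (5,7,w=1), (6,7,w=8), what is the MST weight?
10 (MST edges: (1,2,w=2), (2,7,w=2), (3,4,w=3), (3,5,w=1), (5,6,w=1), (5,7,w=1); sum of weights 2 + 2 + 3 + 1 + 1 + 1 = 10)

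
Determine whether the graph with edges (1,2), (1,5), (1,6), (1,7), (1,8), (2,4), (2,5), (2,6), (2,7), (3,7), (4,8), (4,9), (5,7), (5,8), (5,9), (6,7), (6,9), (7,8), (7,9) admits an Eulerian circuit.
No (6 vertices have odd degree: {1, 2, 3, 4, 5, 7}; Eulerian circuit requires 0)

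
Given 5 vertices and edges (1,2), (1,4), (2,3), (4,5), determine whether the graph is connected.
Yes (BFS from 1 visits [1, 2, 4, 3, 5] — all 5 vertices reached)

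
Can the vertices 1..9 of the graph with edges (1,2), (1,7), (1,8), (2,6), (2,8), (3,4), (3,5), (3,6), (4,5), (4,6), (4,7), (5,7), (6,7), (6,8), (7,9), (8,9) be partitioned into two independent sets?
No (odd cycle of length 3: 2 -> 1 -> 8 -> 2)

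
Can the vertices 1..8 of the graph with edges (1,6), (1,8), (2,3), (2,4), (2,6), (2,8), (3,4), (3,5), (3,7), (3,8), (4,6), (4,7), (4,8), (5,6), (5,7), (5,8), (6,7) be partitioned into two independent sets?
No (odd cycle of length 5: 2 -> 6 -> 1 -> 8 -> 3 -> 2)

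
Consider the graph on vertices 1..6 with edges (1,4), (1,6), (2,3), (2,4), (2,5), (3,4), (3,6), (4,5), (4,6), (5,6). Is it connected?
Yes (BFS from 1 visits [1, 4, 6, 2, 3, 5] — all 6 vertices reached)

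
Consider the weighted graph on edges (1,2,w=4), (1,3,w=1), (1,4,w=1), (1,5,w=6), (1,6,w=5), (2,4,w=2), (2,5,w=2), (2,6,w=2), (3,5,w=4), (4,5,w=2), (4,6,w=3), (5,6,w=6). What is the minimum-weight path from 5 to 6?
4 (path: 5 -> 2 -> 6; weights 2 + 2 = 4)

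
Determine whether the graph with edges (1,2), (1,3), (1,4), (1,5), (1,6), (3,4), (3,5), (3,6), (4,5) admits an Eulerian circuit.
No (4 vertices have odd degree: {1, 2, 4, 5}; Eulerian circuit requires 0)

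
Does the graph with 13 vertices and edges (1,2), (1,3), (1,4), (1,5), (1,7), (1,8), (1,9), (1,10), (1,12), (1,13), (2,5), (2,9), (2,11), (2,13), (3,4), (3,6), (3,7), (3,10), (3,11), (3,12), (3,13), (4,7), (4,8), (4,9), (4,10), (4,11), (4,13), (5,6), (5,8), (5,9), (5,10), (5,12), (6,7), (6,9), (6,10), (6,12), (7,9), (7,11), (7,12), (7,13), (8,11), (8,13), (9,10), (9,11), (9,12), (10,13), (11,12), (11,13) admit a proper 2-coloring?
No (odd cycle of length 3: 12 -> 1 -> 5 -> 12)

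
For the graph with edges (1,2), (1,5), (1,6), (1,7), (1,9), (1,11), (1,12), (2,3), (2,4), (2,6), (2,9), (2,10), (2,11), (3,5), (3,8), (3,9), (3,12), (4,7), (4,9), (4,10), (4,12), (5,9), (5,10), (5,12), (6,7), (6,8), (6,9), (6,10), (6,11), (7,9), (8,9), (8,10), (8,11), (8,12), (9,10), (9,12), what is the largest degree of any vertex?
10 (attained at vertex 9)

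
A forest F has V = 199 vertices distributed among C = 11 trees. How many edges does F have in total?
188 (Each of the 11 component trees on V_i vertices has V_i - 1 edges; summing gives V - C = 199 - 11 = 188)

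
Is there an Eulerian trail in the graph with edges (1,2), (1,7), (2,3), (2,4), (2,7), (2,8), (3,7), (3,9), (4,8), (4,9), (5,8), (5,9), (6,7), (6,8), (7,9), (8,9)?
No (6 vertices have odd degree: {2, 3, 4, 7, 8, 9}; Eulerian path requires 0 or 2)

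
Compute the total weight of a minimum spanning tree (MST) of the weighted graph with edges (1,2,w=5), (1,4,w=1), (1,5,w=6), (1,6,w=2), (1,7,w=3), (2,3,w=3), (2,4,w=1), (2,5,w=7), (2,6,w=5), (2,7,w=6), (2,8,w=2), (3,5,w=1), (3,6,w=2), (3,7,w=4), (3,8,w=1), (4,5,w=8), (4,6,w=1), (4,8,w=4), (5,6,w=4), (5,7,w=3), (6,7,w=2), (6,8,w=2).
9 (MST edges: (1,4,w=1), (2,4,w=1), (2,8,w=2), (3,5,w=1), (3,8,w=1), (4,6,w=1), (6,7,w=2); sum of weights 1 + 1 + 2 + 1 + 1 + 1 + 2 = 9)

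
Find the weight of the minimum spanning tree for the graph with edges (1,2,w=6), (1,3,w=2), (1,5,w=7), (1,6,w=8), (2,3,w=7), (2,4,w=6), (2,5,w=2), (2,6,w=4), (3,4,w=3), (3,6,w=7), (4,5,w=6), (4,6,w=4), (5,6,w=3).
14 (MST edges: (1,3,w=2), (2,5,w=2), (3,4,w=3), (4,6,w=4), (5,6,w=3); sum of weights 2 + 2 + 3 + 4 + 3 = 14)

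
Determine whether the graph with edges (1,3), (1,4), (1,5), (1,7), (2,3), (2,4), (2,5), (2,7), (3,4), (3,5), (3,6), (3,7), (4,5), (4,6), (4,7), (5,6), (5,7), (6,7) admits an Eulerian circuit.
Yes (the graph is connected and all 7 vertices have even degree)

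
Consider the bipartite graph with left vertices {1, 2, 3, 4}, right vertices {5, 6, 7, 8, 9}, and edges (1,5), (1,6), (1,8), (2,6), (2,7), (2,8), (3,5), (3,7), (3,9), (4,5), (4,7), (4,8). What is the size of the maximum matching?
4 (matching: (1,8), (2,6), (3,9), (4,7); upper bound min(|L|,|R|) = min(4,5) = 4)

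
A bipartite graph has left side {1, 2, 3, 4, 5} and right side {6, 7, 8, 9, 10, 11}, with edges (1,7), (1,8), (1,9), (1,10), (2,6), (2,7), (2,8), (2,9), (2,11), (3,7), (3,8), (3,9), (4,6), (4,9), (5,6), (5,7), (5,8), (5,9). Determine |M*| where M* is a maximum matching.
5 (matching: (1,10), (2,11), (3,7), (4,9), (5,8); upper bound min(|L|,|R|) = min(5,6) = 5)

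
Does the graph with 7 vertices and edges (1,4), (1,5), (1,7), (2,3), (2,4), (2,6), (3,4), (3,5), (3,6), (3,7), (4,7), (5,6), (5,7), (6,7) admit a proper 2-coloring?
No (odd cycle of length 3: 4 -> 1 -> 7 -> 4)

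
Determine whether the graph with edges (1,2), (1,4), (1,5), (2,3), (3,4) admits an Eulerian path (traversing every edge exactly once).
Yes (the graph is connected and exactly 2 vertices have odd degree: {1, 5}; any Eulerian path must start and end at those)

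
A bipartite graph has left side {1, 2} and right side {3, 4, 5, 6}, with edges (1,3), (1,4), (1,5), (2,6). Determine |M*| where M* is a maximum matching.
2 (matching: (1,5), (2,6); upper bound min(|L|,|R|) = min(2,4) = 2)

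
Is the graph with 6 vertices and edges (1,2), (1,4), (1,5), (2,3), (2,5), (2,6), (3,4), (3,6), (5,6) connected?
Yes (BFS from 1 visits [1, 2, 4, 5, 3, 6] — all 6 vertices reached)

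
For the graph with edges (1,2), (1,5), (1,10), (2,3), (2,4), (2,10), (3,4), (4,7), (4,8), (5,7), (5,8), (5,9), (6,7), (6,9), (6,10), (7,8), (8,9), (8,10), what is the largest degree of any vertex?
5 (attained at vertex 8)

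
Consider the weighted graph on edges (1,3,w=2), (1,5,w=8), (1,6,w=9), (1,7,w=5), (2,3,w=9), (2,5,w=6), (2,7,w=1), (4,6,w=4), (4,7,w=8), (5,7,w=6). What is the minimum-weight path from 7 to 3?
7 (path: 7 -> 1 -> 3; weights 5 + 2 = 7)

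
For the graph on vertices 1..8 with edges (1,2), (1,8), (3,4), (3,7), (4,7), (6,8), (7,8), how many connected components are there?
2 (components: {1, 2, 3, 4, 6, 7, 8}, {5})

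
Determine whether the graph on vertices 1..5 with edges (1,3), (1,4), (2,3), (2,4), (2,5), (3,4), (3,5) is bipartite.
No (odd cycle of length 3: 3 -> 1 -> 4 -> 3)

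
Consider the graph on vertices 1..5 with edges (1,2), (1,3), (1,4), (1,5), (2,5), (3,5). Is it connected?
Yes (BFS from 1 visits [1, 2, 3, 4, 5] — all 5 vertices reached)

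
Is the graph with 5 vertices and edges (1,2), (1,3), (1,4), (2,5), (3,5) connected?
Yes (BFS from 1 visits [1, 2, 3, 4, 5] — all 5 vertices reached)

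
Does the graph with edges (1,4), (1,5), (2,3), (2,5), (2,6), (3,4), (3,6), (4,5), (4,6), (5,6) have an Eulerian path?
Yes (the graph is connected and exactly 2 vertices have odd degree: {2, 3}; any Eulerian path must start and end at those)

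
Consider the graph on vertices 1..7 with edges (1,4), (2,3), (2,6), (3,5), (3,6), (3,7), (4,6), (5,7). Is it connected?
Yes (BFS from 1 visits [1, 4, 6, 2, 3, 5, 7] — all 7 vertices reached)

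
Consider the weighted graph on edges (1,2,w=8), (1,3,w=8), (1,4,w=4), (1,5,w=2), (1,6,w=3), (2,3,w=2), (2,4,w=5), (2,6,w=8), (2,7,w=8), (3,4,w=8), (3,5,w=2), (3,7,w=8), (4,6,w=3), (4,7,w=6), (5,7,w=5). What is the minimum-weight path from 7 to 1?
7 (path: 7 -> 5 -> 1; weights 5 + 2 = 7)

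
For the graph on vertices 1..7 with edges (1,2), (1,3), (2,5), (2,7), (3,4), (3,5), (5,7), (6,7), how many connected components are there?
1 (components: {1, 2, 3, 4, 5, 6, 7})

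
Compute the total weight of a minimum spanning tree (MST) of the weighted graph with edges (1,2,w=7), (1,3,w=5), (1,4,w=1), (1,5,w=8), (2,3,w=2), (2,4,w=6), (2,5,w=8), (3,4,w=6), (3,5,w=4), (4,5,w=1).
8 (MST edges: (1,4,w=1), (2,3,w=2), (3,5,w=4), (4,5,w=1); sum of weights 1 + 2 + 4 + 1 = 8)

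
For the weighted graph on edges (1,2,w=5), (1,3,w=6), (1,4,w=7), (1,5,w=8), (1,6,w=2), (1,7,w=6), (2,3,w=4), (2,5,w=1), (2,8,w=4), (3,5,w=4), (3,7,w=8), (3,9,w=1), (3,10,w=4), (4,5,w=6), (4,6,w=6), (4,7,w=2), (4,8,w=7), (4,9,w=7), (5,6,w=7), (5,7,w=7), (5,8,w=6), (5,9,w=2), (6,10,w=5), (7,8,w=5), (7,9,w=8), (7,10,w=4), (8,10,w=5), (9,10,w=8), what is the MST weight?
25 (MST edges: (1,2,w=5), (1,6,w=2), (2,5,w=1), (2,8,w=4), (3,9,w=1), (3,10,w=4), (4,7,w=2), (5,9,w=2), (7,10,w=4); sum of weights 5 + 2 + 1 + 4 + 1 + 4 + 2 + 2 + 4 = 25)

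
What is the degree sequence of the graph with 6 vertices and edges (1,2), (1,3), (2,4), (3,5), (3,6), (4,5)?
[3, 2, 2, 2, 2, 1] (degrees: deg(1)=2, deg(2)=2, deg(3)=3, deg(4)=2, deg(5)=2, deg(6)=1)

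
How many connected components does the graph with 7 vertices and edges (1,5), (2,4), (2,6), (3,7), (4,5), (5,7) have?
1 (components: {1, 2, 3, 4, 5, 6, 7})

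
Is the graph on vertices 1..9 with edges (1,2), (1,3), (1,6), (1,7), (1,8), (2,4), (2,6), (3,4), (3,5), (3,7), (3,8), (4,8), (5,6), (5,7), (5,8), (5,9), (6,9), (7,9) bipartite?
No (odd cycle of length 3: 2 -> 1 -> 6 -> 2)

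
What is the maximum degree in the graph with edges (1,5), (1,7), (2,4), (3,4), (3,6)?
2 (attained at vertices 1, 3, 4)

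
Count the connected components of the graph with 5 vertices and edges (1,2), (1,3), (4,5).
2 (components: {1, 2, 3}, {4, 5})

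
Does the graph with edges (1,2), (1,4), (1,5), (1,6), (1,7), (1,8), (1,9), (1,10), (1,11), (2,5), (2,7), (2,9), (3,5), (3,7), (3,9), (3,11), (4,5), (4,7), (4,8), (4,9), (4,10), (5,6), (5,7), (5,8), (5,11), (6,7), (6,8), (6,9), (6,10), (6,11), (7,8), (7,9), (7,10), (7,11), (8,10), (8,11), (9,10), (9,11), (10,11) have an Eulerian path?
No (4 vertices have odd degree: {1, 6, 8, 10}; Eulerian path requires 0 or 2)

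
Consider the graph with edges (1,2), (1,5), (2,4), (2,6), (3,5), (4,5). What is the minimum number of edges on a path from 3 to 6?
4 (path: 3 -> 5 -> 4 -> 2 -> 6, 4 edges)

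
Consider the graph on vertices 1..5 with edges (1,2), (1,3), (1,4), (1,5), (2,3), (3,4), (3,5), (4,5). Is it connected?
Yes (BFS from 1 visits [1, 2, 3, 4, 5] — all 5 vertices reached)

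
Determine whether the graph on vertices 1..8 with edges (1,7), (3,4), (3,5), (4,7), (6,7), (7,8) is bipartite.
Yes. Partition: {1, 2, 4, 5, 6, 8}, {3, 7}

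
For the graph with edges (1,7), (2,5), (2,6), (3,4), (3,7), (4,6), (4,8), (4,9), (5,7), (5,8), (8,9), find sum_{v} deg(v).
22 (handshake: sum of degrees = 2|E| = 2 x 11 = 22)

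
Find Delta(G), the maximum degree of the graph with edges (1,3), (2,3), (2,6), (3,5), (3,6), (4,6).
4 (attained at vertex 3)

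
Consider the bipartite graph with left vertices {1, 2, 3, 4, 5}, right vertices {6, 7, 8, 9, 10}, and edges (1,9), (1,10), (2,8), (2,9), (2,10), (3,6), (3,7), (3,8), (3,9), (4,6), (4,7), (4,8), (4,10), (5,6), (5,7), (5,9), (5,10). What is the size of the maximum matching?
5 (matching: (1,10), (2,9), (3,8), (4,7), (5,6); upper bound min(|L|,|R|) = min(5,5) = 5)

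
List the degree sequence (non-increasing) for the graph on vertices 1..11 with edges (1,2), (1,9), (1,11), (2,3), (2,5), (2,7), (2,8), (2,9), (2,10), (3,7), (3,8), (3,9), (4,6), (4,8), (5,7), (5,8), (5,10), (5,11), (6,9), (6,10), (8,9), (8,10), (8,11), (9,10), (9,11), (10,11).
[7, 7, 7, 6, 5, 5, 4, 3, 3, 3, 2] (degrees: deg(1)=3, deg(2)=7, deg(3)=4, deg(4)=2, deg(5)=5, deg(6)=3, deg(7)=3, deg(8)=7, deg(9)=7, deg(10)=6, deg(11)=5)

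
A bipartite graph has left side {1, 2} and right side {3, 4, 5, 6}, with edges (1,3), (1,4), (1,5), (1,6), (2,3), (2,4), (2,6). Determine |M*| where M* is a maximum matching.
2 (matching: (1,5), (2,6); upper bound min(|L|,|R|) = min(2,4) = 2)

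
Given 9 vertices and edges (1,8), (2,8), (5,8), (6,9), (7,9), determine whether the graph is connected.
No, it has 4 components: {1, 2, 5, 8}, {3}, {4}, {6, 7, 9}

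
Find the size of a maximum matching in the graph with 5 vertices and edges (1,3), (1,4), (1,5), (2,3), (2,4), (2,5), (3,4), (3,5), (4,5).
2 (matching: (1,5), (2,4); upper bound floor(n/2) = floor(5/2) = 2)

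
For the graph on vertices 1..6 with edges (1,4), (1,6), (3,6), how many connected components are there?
3 (components: {1, 3, 4, 6}, {2}, {5})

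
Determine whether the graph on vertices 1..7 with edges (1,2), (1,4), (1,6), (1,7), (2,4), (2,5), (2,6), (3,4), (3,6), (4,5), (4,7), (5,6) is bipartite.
No (odd cycle of length 3: 6 -> 1 -> 2 -> 6)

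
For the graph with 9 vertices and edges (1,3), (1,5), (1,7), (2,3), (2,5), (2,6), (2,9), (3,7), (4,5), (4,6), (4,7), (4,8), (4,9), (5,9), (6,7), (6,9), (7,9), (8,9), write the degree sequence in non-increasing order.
[6, 5, 5, 4, 4, 4, 3, 3, 2] (degrees: deg(1)=3, deg(2)=4, deg(3)=3, deg(4)=5, deg(5)=4, deg(6)=4, deg(7)=5, deg(8)=2, deg(9)=6)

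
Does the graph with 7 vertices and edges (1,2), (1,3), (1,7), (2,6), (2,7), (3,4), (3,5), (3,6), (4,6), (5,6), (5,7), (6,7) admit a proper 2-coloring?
No (odd cycle of length 3: 2 -> 1 -> 7 -> 2)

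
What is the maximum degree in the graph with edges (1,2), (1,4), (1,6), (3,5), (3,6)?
3 (attained at vertex 1)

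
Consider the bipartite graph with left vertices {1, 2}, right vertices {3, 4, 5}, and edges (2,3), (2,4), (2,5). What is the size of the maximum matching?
1 (matching: (2,5); upper bound min(|L|,|R|) = min(2,3) = 2)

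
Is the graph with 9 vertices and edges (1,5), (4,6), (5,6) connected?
No, it has 6 components: {1, 4, 5, 6}, {2}, {3}, {7}, {8}, {9}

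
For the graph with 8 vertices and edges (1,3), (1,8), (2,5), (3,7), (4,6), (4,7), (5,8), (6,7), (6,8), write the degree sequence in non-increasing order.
[3, 3, 3, 2, 2, 2, 2, 1] (degrees: deg(1)=2, deg(2)=1, deg(3)=2, deg(4)=2, deg(5)=2, deg(6)=3, deg(7)=3, deg(8)=3)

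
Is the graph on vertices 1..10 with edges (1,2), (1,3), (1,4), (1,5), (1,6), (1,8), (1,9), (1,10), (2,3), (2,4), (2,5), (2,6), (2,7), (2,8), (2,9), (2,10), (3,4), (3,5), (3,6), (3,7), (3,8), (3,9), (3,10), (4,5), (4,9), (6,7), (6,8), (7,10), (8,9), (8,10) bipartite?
No (odd cycle of length 3: 8 -> 1 -> 2 -> 8)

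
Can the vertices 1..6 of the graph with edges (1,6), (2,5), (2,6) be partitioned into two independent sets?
Yes. Partition: {1, 2, 3, 4}, {5, 6}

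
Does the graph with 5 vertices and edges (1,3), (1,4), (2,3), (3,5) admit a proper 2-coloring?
Yes. Partition: {1, 2, 5}, {3, 4}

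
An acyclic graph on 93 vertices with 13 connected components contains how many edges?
80 (Each of the 13 component trees on V_i vertices has V_i - 1 edges; summing gives V - C = 93 - 13 = 80)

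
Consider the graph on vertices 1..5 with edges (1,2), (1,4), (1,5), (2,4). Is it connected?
No, it has 2 components: {1, 2, 4, 5}, {3}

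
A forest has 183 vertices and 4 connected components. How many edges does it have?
179 (Each of the 4 component trees on V_i vertices has V_i - 1 edges; summing gives V - C = 183 - 4 = 179)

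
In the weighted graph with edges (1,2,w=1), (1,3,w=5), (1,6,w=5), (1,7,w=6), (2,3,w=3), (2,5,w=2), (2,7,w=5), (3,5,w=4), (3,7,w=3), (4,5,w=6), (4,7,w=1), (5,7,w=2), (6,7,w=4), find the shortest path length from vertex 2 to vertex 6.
6 (path: 2 -> 1 -> 6; weights 1 + 5 = 6)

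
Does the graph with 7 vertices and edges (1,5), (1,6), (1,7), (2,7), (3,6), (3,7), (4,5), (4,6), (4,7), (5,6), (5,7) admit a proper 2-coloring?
No (odd cycle of length 3: 7 -> 1 -> 5 -> 7)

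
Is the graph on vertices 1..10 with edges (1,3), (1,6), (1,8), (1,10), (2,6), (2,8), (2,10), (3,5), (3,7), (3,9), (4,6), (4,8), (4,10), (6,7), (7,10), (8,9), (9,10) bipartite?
Yes. Partition: {1, 2, 4, 5, 7, 9}, {3, 6, 8, 10}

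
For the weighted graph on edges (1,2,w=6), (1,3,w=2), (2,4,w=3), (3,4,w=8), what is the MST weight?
11 (MST edges: (1,2,w=6), (1,3,w=2), (2,4,w=3); sum of weights 6 + 2 + 3 = 11)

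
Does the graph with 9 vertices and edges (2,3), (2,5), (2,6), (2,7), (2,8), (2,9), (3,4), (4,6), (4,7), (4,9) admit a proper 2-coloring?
Yes. Partition: {1, 2, 4}, {3, 5, 6, 7, 8, 9}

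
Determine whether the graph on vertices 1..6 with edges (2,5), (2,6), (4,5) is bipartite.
Yes. Partition: {1, 2, 3, 4}, {5, 6}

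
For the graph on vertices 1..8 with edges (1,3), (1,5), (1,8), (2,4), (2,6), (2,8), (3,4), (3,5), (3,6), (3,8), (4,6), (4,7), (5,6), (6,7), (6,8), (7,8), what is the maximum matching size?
4 (matching: (1,5), (2,4), (3,6), (7,8); upper bound floor(n/2) = floor(8/2) = 4)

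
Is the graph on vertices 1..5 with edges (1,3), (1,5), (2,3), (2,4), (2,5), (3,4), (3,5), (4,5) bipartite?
No (odd cycle of length 3: 5 -> 1 -> 3 -> 5)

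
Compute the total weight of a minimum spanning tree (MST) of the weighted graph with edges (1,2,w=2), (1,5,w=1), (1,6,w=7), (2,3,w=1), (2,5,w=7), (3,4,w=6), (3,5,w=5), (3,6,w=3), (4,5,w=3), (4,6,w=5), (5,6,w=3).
10 (MST edges: (1,2,w=2), (1,5,w=1), (2,3,w=1), (3,6,w=3), (4,5,w=3); sum of weights 2 + 1 + 1 + 3 + 3 = 10)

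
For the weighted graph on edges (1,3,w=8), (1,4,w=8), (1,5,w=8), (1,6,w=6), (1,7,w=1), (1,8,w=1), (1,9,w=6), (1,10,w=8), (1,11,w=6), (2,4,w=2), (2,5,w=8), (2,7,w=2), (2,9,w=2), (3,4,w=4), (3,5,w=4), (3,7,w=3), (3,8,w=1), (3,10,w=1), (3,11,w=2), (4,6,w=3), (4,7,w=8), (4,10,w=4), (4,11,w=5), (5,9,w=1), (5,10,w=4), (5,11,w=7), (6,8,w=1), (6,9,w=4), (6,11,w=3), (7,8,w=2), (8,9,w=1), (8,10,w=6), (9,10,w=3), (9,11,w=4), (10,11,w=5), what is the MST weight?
13 (MST edges: (1,7,w=1), (1,8,w=1), (2,4,w=2), (2,7,w=2), (3,8,w=1), (3,10,w=1), (3,11,w=2), (5,9,w=1), (6,8,w=1), (8,9,w=1); sum of weights 1 + 1 + 2 + 2 + 1 + 1 + 2 + 1 + 1 + 1 = 13)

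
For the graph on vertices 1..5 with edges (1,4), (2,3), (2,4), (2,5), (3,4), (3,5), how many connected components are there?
1 (components: {1, 2, 3, 4, 5})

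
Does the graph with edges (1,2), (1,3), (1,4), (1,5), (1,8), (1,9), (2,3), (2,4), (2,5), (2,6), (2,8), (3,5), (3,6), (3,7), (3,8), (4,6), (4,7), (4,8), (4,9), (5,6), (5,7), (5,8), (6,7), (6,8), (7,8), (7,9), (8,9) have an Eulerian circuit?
Yes (the graph is connected and all 9 vertices have even degree)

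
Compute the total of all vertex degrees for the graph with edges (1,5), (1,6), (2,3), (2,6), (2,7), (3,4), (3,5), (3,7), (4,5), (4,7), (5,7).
22 (handshake: sum of degrees = 2|E| = 2 x 11 = 22)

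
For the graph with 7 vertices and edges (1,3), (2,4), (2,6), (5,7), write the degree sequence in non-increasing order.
[2, 1, 1, 1, 1, 1, 1] (degrees: deg(1)=1, deg(2)=2, deg(3)=1, deg(4)=1, deg(5)=1, deg(6)=1, deg(7)=1)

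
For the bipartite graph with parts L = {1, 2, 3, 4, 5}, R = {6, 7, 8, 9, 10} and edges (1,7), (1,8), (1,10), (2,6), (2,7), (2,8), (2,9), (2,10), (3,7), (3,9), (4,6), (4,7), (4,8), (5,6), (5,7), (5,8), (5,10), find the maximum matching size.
5 (matching: (1,10), (2,9), (3,7), (4,8), (5,6); upper bound min(|L|,|R|) = min(5,5) = 5)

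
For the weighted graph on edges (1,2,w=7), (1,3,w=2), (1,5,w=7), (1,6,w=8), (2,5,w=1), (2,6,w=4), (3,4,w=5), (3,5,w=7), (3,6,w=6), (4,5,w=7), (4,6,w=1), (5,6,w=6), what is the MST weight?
13 (MST edges: (1,3,w=2), (2,5,w=1), (2,6,w=4), (3,4,w=5), (4,6,w=1); sum of weights 2 + 1 + 4 + 5 + 1 = 13)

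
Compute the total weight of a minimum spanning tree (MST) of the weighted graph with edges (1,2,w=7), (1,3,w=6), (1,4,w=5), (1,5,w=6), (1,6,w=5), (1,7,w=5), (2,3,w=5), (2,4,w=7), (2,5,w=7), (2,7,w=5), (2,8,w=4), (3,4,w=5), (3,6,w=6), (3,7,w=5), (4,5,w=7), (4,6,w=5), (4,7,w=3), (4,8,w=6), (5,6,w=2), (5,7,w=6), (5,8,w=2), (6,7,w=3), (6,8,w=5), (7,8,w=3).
24 (MST edges: (1,7,w=5), (2,3,w=5), (2,8,w=4), (4,7,w=3), (5,6,w=2), (5,8,w=2), (6,7,w=3); sum of weights 5 + 5 + 4 + 3 + 2 + 2 + 3 = 24)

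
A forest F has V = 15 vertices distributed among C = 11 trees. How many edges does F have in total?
4 (Each of the 11 component trees on V_i vertices has V_i - 1 edges; summing gives V - C = 15 - 11 = 4)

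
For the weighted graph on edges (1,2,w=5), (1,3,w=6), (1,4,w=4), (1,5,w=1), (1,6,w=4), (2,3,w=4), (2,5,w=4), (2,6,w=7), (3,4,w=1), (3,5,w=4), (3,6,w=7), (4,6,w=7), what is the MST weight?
14 (MST edges: (1,4,w=4), (1,5,w=1), (1,6,w=4), (2,3,w=4), (3,4,w=1); sum of weights 4 + 1 + 4 + 4 + 1 = 14)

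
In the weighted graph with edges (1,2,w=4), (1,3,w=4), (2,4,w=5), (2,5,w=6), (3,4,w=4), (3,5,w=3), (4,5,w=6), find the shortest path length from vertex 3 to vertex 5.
3 (path: 3 -> 5; weights 3 = 3)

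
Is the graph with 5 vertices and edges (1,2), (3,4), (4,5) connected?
No, it has 2 components: {1, 2}, {3, 4, 5}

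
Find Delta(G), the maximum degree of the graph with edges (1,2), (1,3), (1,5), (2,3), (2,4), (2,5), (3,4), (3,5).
4 (attained at vertices 2, 3)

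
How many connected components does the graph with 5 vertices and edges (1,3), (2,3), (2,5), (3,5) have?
2 (components: {1, 2, 3, 5}, {4})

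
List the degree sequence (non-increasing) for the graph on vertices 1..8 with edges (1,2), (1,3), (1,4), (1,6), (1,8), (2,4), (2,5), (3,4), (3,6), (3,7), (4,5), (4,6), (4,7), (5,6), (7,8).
[6, 5, 4, 4, 3, 3, 3, 2] (degrees: deg(1)=5, deg(2)=3, deg(3)=4, deg(4)=6, deg(5)=3, deg(6)=4, deg(7)=3, deg(8)=2)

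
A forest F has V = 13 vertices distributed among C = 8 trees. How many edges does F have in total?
5 (Each of the 8 component trees on V_i vertices has V_i - 1 edges; summing gives V - C = 13 - 8 = 5)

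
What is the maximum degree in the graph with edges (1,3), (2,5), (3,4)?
2 (attained at vertex 3)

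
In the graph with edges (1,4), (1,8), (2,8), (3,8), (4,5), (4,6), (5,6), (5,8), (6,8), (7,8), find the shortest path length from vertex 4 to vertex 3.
3 (path: 4 -> 1 -> 8 -> 3, 3 edges)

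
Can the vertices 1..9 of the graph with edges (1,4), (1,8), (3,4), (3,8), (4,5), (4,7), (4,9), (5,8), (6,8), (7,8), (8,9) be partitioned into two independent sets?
Yes. Partition: {1, 2, 3, 5, 6, 7, 9}, {4, 8}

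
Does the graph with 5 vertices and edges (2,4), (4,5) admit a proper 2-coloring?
Yes. Partition: {1, 2, 3, 5}, {4}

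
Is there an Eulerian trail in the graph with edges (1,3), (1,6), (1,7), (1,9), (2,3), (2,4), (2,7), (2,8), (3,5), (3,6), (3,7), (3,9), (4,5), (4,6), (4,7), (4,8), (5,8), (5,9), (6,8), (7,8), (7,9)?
Yes (the graph is connected and exactly 2 vertices have odd degree: {4, 8}; any Eulerian path must start and end at those)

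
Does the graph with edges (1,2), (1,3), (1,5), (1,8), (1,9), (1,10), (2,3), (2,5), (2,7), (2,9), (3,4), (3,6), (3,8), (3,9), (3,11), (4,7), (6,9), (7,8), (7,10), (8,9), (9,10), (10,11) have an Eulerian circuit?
No (2 vertices have odd degree: {2, 3}; Eulerian circuit requires 0)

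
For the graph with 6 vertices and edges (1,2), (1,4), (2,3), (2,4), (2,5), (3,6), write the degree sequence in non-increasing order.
[4, 2, 2, 2, 1, 1] (degrees: deg(1)=2, deg(2)=4, deg(3)=2, deg(4)=2, deg(5)=1, deg(6)=1)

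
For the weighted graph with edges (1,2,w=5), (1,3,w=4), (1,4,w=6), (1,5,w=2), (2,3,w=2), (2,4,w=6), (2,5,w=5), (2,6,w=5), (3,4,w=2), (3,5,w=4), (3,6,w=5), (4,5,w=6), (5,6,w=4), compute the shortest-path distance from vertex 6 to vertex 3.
5 (path: 6 -> 3; weights 5 = 5)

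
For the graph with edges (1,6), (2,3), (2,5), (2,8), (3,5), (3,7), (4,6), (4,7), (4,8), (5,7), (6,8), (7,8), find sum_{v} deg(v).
24 (handshake: sum of degrees = 2|E| = 2 x 12 = 24)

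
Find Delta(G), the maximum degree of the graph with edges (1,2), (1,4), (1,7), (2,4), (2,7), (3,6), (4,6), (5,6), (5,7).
3 (attained at vertices 1, 2, 4, 6, 7)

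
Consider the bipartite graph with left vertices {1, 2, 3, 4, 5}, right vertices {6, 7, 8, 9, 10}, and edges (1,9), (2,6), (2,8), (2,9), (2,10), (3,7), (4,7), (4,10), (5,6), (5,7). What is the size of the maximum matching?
5 (matching: (1,9), (2,8), (3,7), (4,10), (5,6); upper bound min(|L|,|R|) = min(5,5) = 5)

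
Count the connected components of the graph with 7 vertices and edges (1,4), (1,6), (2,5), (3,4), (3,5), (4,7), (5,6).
1 (components: {1, 2, 3, 4, 5, 6, 7})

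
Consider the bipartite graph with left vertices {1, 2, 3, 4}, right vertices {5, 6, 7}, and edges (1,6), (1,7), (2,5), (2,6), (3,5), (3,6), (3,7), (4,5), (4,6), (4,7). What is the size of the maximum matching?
3 (matching: (1,7), (2,6), (3,5); upper bound min(|L|,|R|) = min(4,3) = 3)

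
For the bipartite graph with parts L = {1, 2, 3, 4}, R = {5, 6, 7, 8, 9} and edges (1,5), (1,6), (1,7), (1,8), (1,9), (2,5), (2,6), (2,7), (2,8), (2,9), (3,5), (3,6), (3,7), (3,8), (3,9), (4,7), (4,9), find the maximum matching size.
4 (matching: (1,9), (2,8), (3,6), (4,7); upper bound min(|L|,|R|) = min(4,5) = 4)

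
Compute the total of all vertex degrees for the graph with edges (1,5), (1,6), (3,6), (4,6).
8 (handshake: sum of degrees = 2|E| = 2 x 4 = 8)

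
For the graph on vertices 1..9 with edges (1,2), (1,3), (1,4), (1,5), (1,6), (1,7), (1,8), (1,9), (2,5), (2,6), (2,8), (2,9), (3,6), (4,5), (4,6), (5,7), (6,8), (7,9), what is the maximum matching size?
4 (matching: (1,8), (2,9), (4,6), (5,7); upper bound floor(n/2) = floor(9/2) = 4)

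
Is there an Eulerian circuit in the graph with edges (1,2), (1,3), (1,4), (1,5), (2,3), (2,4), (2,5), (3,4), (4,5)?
No (2 vertices have odd degree: {3, 5}; Eulerian circuit requires 0)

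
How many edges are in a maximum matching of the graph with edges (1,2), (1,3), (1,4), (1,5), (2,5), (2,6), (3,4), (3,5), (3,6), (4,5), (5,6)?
3 (matching: (1,4), (2,5), (3,6); upper bound floor(n/2) = floor(6/2) = 3)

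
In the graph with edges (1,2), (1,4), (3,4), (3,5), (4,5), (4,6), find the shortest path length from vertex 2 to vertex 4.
2 (path: 2 -> 1 -> 4, 2 edges)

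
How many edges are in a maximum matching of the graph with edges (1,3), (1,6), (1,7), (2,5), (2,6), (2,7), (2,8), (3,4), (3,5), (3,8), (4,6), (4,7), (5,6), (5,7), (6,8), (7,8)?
4 (matching: (1,3), (2,5), (4,6), (7,8); upper bound floor(n/2) = floor(8/2) = 4)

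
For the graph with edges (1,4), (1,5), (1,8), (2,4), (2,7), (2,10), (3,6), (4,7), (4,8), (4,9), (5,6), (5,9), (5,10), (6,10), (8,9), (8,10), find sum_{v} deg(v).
32 (handshake: sum of degrees = 2|E| = 2 x 16 = 32)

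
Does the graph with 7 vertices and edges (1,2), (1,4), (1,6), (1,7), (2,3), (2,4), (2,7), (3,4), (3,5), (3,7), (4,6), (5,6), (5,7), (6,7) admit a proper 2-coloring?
No (odd cycle of length 3: 2 -> 1 -> 7 -> 2)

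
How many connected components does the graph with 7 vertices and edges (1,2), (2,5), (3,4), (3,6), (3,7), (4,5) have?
1 (components: {1, 2, 3, 4, 5, 6, 7})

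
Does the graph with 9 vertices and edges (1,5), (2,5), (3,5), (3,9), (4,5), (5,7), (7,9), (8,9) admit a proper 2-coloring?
Yes. Partition: {1, 2, 3, 4, 6, 7, 8}, {5, 9}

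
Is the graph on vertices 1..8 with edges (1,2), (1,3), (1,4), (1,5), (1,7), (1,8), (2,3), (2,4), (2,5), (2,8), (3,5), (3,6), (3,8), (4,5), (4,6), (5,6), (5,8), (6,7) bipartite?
No (odd cycle of length 3: 4 -> 1 -> 2 -> 4)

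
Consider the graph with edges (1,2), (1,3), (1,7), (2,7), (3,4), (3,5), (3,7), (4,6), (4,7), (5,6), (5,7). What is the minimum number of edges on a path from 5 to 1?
2 (path: 5 -> 7 -> 1, 2 edges)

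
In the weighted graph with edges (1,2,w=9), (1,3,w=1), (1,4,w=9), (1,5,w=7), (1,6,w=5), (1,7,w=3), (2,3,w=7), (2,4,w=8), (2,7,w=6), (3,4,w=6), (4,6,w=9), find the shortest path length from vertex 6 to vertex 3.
6 (path: 6 -> 1 -> 3; weights 5 + 1 = 6)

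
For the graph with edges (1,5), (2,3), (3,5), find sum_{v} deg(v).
6 (handshake: sum of degrees = 2|E| = 2 x 3 = 6)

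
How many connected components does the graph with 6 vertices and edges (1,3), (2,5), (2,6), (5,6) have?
3 (components: {1, 3}, {2, 5, 6}, {4})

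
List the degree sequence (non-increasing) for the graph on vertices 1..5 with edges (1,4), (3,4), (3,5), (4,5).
[3, 2, 2, 1, 0] (degrees: deg(1)=1, deg(2)=0, deg(3)=2, deg(4)=3, deg(5)=2)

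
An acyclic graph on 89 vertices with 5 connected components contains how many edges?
84 (Each of the 5 component trees on V_i vertices has V_i - 1 edges; summing gives V - C = 89 - 5 = 84)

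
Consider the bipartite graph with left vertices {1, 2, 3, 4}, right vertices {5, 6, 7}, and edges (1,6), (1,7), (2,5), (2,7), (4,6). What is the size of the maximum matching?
3 (matching: (1,7), (2,5), (4,6); upper bound min(|L|,|R|) = min(4,3) = 3)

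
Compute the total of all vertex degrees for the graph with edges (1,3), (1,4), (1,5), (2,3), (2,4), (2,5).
12 (handshake: sum of degrees = 2|E| = 2 x 6 = 12)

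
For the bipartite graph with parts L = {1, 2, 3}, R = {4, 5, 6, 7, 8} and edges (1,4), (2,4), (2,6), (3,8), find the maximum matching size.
3 (matching: (1,4), (2,6), (3,8); upper bound min(|L|,|R|) = min(3,5) = 3)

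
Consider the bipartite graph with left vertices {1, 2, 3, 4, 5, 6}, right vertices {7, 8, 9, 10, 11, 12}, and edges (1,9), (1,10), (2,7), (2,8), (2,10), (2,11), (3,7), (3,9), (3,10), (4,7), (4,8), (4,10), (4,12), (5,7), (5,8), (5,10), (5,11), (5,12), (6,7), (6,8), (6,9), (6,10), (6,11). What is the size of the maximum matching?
6 (matching: (1,10), (2,11), (3,9), (4,12), (5,8), (6,7); upper bound min(|L|,|R|) = min(6,6) = 6)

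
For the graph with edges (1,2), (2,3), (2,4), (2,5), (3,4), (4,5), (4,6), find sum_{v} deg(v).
14 (handshake: sum of degrees = 2|E| = 2 x 7 = 14)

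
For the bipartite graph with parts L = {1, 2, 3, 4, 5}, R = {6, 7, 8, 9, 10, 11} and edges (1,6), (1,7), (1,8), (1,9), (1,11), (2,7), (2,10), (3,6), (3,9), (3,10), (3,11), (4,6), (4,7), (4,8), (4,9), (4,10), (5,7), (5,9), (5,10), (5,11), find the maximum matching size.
5 (matching: (1,11), (2,10), (3,9), (4,8), (5,7); upper bound min(|L|,|R|) = min(5,6) = 5)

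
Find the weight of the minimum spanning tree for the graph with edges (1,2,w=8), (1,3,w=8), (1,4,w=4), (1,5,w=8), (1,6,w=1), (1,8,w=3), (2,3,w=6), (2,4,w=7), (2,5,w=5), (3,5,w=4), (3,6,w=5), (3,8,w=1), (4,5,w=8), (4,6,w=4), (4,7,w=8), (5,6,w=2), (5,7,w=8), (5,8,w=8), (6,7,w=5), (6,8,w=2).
20 (MST edges: (1,4,w=4), (1,6,w=1), (2,5,w=5), (3,8,w=1), (5,6,w=2), (6,7,w=5), (6,8,w=2); sum of weights 4 + 1 + 5 + 1 + 2 + 5 + 2 = 20)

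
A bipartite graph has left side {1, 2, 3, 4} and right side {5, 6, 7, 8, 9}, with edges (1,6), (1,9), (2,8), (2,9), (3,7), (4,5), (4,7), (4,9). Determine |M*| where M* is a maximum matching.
4 (matching: (1,6), (2,8), (3,7), (4,9); upper bound min(|L|,|R|) = min(4,5) = 4)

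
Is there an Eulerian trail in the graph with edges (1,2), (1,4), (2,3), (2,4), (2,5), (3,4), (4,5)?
Yes — and in fact it has an Eulerian circuit (the graph is connected and all 5 vertices have even degree)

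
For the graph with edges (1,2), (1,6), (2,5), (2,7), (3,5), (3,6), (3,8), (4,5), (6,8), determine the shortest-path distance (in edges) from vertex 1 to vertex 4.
3 (path: 1 -> 2 -> 5 -> 4, 3 edges)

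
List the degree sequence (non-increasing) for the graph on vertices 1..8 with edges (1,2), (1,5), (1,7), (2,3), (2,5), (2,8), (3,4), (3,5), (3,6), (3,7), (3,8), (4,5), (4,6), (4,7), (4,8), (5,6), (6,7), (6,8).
[6, 5, 5, 5, 4, 4, 4, 3] (degrees: deg(1)=3, deg(2)=4, deg(3)=6, deg(4)=5, deg(5)=5, deg(6)=5, deg(7)=4, deg(8)=4)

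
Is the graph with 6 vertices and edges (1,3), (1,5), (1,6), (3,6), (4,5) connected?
No, it has 2 components: {1, 3, 4, 5, 6}, {2}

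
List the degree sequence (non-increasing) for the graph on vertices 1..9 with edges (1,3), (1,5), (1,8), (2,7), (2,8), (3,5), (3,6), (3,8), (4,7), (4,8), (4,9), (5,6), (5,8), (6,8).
[6, 4, 4, 3, 3, 3, 2, 2, 1] (degrees: deg(1)=3, deg(2)=2, deg(3)=4, deg(4)=3, deg(5)=4, deg(6)=3, deg(7)=2, deg(8)=6, deg(9)=1)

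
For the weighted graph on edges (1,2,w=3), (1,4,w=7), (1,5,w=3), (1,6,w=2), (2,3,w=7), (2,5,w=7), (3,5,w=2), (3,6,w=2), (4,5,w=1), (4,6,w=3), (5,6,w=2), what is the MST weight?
10 (MST edges: (1,2,w=3), (1,6,w=2), (3,5,w=2), (3,6,w=2), (4,5,w=1); sum of weights 3 + 2 + 2 + 2 + 1 = 10)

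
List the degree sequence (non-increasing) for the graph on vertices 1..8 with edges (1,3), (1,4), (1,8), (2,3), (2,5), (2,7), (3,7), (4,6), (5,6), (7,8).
[3, 3, 3, 3, 2, 2, 2, 2] (degrees: deg(1)=3, deg(2)=3, deg(3)=3, deg(4)=2, deg(5)=2, deg(6)=2, deg(7)=3, deg(8)=2)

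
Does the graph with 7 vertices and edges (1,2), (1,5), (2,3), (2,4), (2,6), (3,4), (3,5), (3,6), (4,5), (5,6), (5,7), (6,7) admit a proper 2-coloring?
No (odd cycle of length 3: 3 -> 5 -> 4 -> 3)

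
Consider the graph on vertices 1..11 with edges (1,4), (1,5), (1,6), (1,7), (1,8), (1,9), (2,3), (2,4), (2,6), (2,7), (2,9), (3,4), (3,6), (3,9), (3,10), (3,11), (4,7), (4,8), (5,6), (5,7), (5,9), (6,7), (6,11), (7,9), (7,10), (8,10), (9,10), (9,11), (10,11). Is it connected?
Yes (BFS from 1 visits [1, 4, 5, 6, 7, 8, 9, 2, 3, 11, 10] — all 11 vertices reached)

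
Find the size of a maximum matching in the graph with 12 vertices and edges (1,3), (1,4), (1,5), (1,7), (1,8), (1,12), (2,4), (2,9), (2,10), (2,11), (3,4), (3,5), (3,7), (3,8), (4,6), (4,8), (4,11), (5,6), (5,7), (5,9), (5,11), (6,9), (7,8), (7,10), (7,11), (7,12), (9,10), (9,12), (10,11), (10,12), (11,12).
6 (matching: (1,4), (2,11), (3,8), (5,6), (7,12), (9,10); upper bound floor(n/2) = floor(12/2) = 6)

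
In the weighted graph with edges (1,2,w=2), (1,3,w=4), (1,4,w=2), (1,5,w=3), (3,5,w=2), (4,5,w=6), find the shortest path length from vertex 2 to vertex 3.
6 (path: 2 -> 1 -> 3; weights 2 + 4 = 6)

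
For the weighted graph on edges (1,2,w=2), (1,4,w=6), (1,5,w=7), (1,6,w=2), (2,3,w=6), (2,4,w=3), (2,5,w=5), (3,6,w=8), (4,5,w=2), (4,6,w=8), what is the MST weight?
15 (MST edges: (1,2,w=2), (1,6,w=2), (2,3,w=6), (2,4,w=3), (4,5,w=2); sum of weights 2 + 2 + 6 + 3 + 2 = 15)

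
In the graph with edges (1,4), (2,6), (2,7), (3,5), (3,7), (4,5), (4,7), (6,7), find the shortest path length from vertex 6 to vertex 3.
2 (path: 6 -> 7 -> 3, 2 edges)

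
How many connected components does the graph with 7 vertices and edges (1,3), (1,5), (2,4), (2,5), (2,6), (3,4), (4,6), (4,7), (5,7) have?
1 (components: {1, 2, 3, 4, 5, 6, 7})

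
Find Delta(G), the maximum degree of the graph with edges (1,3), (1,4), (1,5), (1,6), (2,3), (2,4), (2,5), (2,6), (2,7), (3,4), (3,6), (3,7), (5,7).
5 (attained at vertices 2, 3)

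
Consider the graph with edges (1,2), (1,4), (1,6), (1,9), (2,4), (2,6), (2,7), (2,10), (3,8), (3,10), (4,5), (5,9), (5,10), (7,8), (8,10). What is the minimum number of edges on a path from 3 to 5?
2 (path: 3 -> 10 -> 5, 2 edges)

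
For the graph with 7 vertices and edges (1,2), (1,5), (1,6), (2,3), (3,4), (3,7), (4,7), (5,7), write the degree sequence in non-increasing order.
[3, 3, 3, 2, 2, 2, 1] (degrees: deg(1)=3, deg(2)=2, deg(3)=3, deg(4)=2, deg(5)=2, deg(6)=1, deg(7)=3)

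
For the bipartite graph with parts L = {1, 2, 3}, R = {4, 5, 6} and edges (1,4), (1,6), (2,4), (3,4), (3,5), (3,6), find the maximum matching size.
3 (matching: (1,6), (2,4), (3,5); upper bound min(|L|,|R|) = min(3,3) = 3)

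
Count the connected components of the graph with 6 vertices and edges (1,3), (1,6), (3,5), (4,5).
2 (components: {1, 3, 4, 5, 6}, {2})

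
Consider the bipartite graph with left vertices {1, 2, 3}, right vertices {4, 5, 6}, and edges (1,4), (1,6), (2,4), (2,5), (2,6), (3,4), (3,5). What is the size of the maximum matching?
3 (matching: (1,6), (2,5), (3,4); upper bound min(|L|,|R|) = min(3,3) = 3)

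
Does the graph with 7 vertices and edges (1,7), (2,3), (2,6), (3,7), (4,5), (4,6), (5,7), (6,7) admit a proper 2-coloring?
Yes. Partition: {1, 3, 5, 6}, {2, 4, 7}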